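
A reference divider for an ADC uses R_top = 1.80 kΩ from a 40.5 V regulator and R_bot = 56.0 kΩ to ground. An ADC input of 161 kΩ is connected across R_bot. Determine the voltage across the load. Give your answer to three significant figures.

V_out ≈ 38.8 V

The load sits in parallel with R_bot: R_bot‖R_L = (56.0 × 161) / (56.0 + 161) = 41.55 kΩ.
V_out = 40.5 × 41.55 / (1.80 + 41.55) = 40.5 × 41.55/43.35 = 38.8 V.
(Unloaded it would have been 39.2 V.)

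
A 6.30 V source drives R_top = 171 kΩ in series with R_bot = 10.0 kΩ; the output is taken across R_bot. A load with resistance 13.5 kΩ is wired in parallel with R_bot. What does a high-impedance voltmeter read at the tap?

The load sits in parallel with R_bot: R_bot‖R_L = (10.0 × 13.5) / (10.0 + 13.5) = 5.745 kΩ.
V_out = 6.30 × 5.745 / (171 + 5.745) = 6.30 × 5.745/176.7 = 0.205 V.

V_out ≈ 0.205 V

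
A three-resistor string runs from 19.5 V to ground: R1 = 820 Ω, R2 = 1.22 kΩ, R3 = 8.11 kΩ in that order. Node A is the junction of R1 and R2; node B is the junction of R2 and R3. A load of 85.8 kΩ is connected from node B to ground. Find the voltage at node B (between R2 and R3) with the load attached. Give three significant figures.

At node B, R3 is in parallel with the load: R3‖R_L = 7410 Ω.
Below node A the resistance is R2 + (R3‖R_L) = 8630 Ω, so V_A = 19.5 × 8630/9450 = 17.81 V.
Then V_B = V_A × (R3‖R_L)/(R2 + R3‖R_L) = 17.81 × 7410/8630 = 15.3 V.

V ≈ 15.3 V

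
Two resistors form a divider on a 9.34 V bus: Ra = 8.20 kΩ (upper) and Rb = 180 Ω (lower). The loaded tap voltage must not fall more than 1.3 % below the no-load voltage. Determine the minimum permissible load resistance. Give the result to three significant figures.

Output resistance R_th = Ra‖Rb = (8200 × 180)/8380 = 176.1 Ω.
The fractional drop is R_th/(R_th + R_L); requiring this ≤ 0.0130 gives R_L ≥ R_th(1/0.0130 − 1) = 176.1 × 75.92 = 13.4 kΩ.

R_L(min) ≈ 13.4 kΩ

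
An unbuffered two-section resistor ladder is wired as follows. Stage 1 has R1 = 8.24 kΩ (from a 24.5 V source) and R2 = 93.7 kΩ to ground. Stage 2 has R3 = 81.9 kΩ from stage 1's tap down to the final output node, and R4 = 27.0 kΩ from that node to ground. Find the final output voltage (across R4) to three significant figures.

Stage 2 presents R3+R4 = 108.9 kΩ as a load on stage 1's tap.
Stage 1's lower leg becomes R2‖(R3+R4) = 50.36 kΩ, so V_mid = 24.5 × 50.36/58.60 = 21.06 V.
Stage 2 is itself unloaded: V_out = V_mid × R4/(R3+R4) = 21.06 × 27.0/108.9 = 5.22 V.

V_out ≈ 5.22 V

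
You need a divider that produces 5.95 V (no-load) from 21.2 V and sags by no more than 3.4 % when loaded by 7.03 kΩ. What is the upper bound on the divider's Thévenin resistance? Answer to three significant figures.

R_th ≤ 247 Ω

Loading drop = R_th/(R_th + R_L) ≤ 0.0340, so R_th ≤ R_L · ε/(1−ε) = 7.03 kΩ × 0.0340/0.9660 = 247 Ω.
(Any R1, R2 with R2/(R1+R2) = 0.281 and R1‖R2 ≤ 247 Ω will meet the spec.)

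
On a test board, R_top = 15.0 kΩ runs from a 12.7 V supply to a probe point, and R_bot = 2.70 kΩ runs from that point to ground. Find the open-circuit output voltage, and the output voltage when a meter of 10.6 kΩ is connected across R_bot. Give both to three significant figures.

Open-circuit: V = 12.7 × 2.70/(15.0 + 2.70) = 1.94 V.
With the load, R_bot becomes R_bot‖R_L = 2.152 kΩ, so V = 12.7 × 2.152/17.15 = 1.59 V.

Unloaded: 1.94 V; loaded: 1.59 V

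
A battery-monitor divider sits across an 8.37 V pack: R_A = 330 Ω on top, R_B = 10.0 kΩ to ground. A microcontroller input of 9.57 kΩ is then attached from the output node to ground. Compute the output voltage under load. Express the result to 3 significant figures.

The load sits in parallel with R_B: R_B‖R_L = (10000 × 9570) / (10000 + 9570) = 4890 Ω.
V_out = 8.37 × 4890 / (330 + 4890) = 8.37 × 4890/5220 = 7.84 V.

V_out ≈ 7.84 V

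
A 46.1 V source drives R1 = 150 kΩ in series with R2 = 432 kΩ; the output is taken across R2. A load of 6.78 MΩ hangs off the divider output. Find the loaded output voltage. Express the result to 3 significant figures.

The load sits in parallel with R2: R2‖R_L = (432 × 6780) / (432 + 6780) = 406.1 kΩ.
V_out = 46.1 × 406.1 / (150 + 406.1) = 46.1 × 406.1/556.1 = 33.7 V.

V_out ≈ 33.7 V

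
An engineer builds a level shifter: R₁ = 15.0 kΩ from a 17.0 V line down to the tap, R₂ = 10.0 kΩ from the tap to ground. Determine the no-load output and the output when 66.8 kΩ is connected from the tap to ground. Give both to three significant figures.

Unloaded: 6.80 V; loaded: 6.24 V

Open-circuit: V = 17.0 × 10.0/(15.0 + 10.0) = 6.80 V.
With the load, R₂ becomes R₂‖R_L = 8.698 kΩ, so V = 17.0 × 8.698/23.70 = 6.24 V.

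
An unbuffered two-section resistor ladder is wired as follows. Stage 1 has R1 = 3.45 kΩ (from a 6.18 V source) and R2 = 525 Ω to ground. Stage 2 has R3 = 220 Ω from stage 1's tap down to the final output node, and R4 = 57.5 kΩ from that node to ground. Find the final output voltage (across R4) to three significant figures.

V_out ≈ 0.807 V

Stage 2 presents R3+R4 = 57720 Ω as a load on stage 1's tap.
Stage 1's lower leg becomes R2‖(R3+R4) = 520.3 Ω, so V_mid = 6.18 × 520.3/3970 = 0.8098 V.
Stage 2 is itself unloaded: V_out = V_mid × R4/(R3+R4) = 0.8098 × 57500/57720 = 0.807 V.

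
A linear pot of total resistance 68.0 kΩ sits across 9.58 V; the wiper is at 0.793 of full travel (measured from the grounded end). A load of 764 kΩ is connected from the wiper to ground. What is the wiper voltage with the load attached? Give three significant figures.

V ≈ 7.49 V

The wiper splits the pot into (1−α)R = 14.08 kΩ above and αR = 53.92 kΩ below.
Lower section ‖ load = 50.37 kΩ.
V_wiper = 9.58 × 50.37/(14.08 + 50.37) = 7.49 V.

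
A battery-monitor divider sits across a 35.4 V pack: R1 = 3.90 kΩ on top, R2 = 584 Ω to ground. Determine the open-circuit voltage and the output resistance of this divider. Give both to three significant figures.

V_th is the open-circuit tap voltage: 35.4 × 584/(3900 + 584) = 4.61 V.
With the supply zeroed, R1 and R2 appear in parallel from the tap: R_th = R1‖R2 = (3900 × 584)/4484 = 508 Ω.

V_th = 4.61 V, R_th = 508 Ω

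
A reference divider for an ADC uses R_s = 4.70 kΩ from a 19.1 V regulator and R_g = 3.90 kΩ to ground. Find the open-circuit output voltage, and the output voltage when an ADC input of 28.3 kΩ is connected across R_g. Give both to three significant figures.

Open-circuit: V = 19.1 × 3.90/(4.70 + 3.90) = 8.66 V.
With the load, R_g becomes R_g‖R_L = 3.428 kΩ, so V = 19.1 × 3.428/8.128 = 8.05 V.

Unloaded: 8.66 V; loaded: 8.05 V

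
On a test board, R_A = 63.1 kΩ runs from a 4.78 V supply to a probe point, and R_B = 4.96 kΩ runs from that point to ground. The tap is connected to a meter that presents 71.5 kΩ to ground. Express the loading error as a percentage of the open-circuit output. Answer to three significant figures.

6.04 %

The divider's output (Thévenin) resistance is R_A‖R_B = 4.599 kΩ.
Fractional drop under load = R_th/(R_th + R_L) = 4.599 / (4.599 + 71.5) = 0.06043.
So the output falls by 6.04 %.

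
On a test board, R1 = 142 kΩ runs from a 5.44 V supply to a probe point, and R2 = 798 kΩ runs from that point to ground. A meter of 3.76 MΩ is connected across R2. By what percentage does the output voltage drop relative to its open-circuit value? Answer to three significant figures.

3.11 %

The divider's output (Thévenin) resistance is R1‖R2 = 120.5 kΩ.
Fractional drop under load = R_th/(R_th + R_L) = 120.5 / (120.5 + 3760) = 0.03106.
So the output falls by 3.11 %.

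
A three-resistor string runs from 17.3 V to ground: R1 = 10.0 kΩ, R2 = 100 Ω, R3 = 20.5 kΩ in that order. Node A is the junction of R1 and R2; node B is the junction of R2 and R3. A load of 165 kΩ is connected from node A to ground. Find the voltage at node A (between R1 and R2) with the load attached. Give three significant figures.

Below node A the series string R2+R3 = 20600 Ω sits in parallel with the 165000 Ω load: 18310 Ω.
V_A = 17.3 × 18310/(10000 + 18310) = 11.2 V.

V ≈ 11.2 V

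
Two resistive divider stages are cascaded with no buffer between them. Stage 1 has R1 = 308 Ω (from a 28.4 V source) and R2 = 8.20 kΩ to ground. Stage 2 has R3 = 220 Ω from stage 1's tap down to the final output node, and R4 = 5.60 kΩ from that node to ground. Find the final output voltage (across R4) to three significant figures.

V_out ≈ 25.1 V

Stage 2 presents R3+R4 = 5820 Ω as a load on stage 1's tap.
Stage 1's lower leg becomes R2‖(R3+R4) = 3404 Ω, so V_mid = 28.4 × 3404/3712 = 26.04 V.
Stage 2 is itself unloaded: V_out = V_mid × R4/(R3+R4) = 26.04 × 5600/5820 = 25.1 V.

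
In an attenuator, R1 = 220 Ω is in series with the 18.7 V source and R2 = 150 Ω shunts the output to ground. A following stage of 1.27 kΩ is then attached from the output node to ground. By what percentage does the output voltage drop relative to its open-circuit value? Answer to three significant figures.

6.56 %

The divider's output (Thévenin) resistance is R1‖R2 = 89.19 Ω.
Fractional drop under load = R_th/(R_th + R_L) = 89.19 / (89.19 + 1270) = 0.06562.
So the output falls by 6.56 %.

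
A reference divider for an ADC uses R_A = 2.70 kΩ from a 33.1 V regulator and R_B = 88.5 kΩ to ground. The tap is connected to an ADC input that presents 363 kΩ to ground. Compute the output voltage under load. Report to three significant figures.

V_out ≈ 31.9 V

The load sits in parallel with R_B: R_B‖R_L = (88.5 × 363) / (88.5 + 363) = 71.15 kΩ.
V_out = 33.1 × 71.15 / (2.70 + 71.15) = 33.1 × 71.15/73.85 = 31.9 V.
(Unloaded it would have been 32.1 V.)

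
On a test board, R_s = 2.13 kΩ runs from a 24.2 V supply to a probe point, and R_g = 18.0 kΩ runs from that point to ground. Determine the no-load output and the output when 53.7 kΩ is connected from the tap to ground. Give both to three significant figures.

Unloaded: 21.6 V; loaded: 20.9 V

Open-circuit: V = 24.2 × 18.0/(2.13 + 18.0) = 21.6 V.
With the load, R_g becomes R_g‖R_L = 13.48 kΩ, so V = 24.2 × 13.48/15.61 = 20.9 V.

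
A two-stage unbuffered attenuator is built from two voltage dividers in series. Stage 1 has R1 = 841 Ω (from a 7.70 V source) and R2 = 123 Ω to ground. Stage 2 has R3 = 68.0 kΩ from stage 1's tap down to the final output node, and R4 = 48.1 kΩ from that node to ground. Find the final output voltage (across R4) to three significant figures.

V_out ≈ 0.407 V

Stage 2 presents R3+R4 = 116100 Ω as a load on stage 1's tap.
Stage 1's lower leg becomes R2‖(R3+R4) = 122.9 Ω, so V_mid = 7.70 × 122.9/963.9 = 0.9816 V.
Stage 2 is itself unloaded: V_out = V_mid × R4/(R3+R4) = 0.9816 × 48100/116100 = 0.407 V.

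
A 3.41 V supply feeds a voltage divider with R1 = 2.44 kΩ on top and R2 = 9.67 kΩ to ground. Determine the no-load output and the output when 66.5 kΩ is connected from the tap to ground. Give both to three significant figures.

Open-circuit: V = 3.41 × 9.67/(2.44 + 9.67) = 2.72 V.
With the load, R2 becomes R2‖R_L = 8.442 kΩ, so V = 3.41 × 8.442/10.88 = 2.65 V.

Unloaded: 2.72 V; loaded: 2.65 V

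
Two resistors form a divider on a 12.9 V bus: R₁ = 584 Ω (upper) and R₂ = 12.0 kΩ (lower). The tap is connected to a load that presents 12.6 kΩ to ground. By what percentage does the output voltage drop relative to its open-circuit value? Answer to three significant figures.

The divider's output (Thévenin) resistance is R₁‖R₂ = 556.9 Ω.
Fractional drop under load = R_th/(R_th + R_L) = 556.9 / (556.9 + 12600) = 0.04233.
So the output falls by 4.23 %.

4.23 %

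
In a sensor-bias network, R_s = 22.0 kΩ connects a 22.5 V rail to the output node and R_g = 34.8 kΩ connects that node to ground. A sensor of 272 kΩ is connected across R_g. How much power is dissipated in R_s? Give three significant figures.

Total resistance from the source is R_s + (R_g‖R_L) = 52.85 kΩ, so I = 22.5/52.85 kΩ = 0.4257 mA.
P = I²·R_s = (0.4257 mA)² × 22.0 kΩ = 3.99 mW.

P ≈ 3.99 mW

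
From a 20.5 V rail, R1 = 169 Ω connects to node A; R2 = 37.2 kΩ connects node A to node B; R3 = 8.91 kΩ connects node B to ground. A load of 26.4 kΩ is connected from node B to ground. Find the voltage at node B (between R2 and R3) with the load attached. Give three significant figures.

At node B, R3 is in parallel with the load: R3‖R_L = 6662 Ω.
Below node A the resistance is R2 + (R3‖R_L) = 43860 Ω, so V_A = 20.5 × 43860/44030 = 20.42 V.
Then V_B = V_A × (R3‖R_L)/(R2 + R3‖R_L) = 20.42 × 6662/43860 = 3.10 V.

V ≈ 3.10 V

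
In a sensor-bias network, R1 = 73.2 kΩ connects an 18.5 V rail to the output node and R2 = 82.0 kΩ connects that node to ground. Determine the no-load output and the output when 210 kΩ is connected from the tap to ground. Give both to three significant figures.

Open-circuit: V = 18.5 × 82.0/(73.2 + 82.0) = 9.77 V.
With the load, R2 becomes R2‖R_L = 58.97 kΩ, so V = 18.5 × 58.97/132.2 = 8.25 V.

Unloaded: 9.77 V; loaded: 8.25 V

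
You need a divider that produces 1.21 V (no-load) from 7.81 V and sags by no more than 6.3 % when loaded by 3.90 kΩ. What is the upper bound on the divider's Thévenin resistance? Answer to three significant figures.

R_th ≤ 262 Ω

Loading drop = R_th/(R_th + R_L) ≤ 0.0630, so R_th ≤ R_L · ε/(1−ε) = 3.90 kΩ × 0.0630/0.9370 = 262 Ω.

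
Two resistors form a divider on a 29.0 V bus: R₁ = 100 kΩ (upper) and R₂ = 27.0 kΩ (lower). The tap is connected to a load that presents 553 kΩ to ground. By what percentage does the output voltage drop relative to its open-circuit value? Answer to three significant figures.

The divider's output (Thévenin) resistance is R₁‖R₂ = 21.26 kΩ.
Fractional drop under load = R_th/(R_th + R_L) = 21.26 / (21.26 + 553) = 0.03702.
So the output falls by 3.70 %.

3.70 %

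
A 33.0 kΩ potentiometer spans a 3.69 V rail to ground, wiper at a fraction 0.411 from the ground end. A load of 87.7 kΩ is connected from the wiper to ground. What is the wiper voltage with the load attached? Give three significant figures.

V ≈ 1.39 V

The wiper splits the pot into (1−α)R = 19.44 kΩ above and αR = 13.56 kΩ below.
Lower section ‖ load = 11.75 kΩ.
V_wiper = 3.69 × 11.75/(19.44 + 11.75) = 1.39 V.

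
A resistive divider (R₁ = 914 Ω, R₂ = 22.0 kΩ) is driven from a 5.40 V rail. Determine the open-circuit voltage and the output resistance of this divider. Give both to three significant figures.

V_th = 5.18 V, R_th = 878 Ω

V_th is the open-circuit tap voltage: 5.40 × 22000/(914 + 22000) = 5.18 V.
With the supply zeroed, R₁ and R₂ appear in parallel from the tap: R_th = R₁‖R₂ = (914 × 22000)/22910 = 878 Ω.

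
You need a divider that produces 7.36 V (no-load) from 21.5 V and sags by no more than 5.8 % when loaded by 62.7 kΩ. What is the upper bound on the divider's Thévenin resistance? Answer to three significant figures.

Loading drop = R_th/(R_th + R_L) ≤ 0.0580, so R_th ≤ R_L · ε/(1−ε) = 62.7 kΩ × 0.0580/0.9420 = 3.86 kΩ.
(Any R1, R2 with R2/(R1+R2) = 0.342 and R1‖R2 ≤ 3.86 kΩ will meet the spec.)

R_th ≤ 3.86 kΩ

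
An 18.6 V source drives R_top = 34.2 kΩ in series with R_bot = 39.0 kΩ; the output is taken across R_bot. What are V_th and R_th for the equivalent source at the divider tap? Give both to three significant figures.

V_th = 9.91 V, R_th = 18.2 kΩ

V_th is the open-circuit tap voltage: 18.6 × 39.0/(34.2 + 39.0) = 9.91 V.
With the supply zeroed, R_top and R_bot appear in parallel from the tap: R_th = R_top‖R_bot = (34.2 × 39.0)/73.20 = 18.2 kΩ.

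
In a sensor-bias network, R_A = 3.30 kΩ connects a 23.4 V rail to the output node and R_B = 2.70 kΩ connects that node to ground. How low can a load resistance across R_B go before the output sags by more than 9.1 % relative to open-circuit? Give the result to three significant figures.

Output resistance R_th = R_A‖R_B = (3.30 × 2.70)/6.000 = 1.485 kΩ.
The fractional drop is R_th/(R_th + R_L); requiring this ≤ 0.0910 gives R_L ≥ R_th(1/0.0910 − 1) = 1.485 × 9.989 = 14.8 kΩ.

R_L(min) ≈ 14.8 kΩ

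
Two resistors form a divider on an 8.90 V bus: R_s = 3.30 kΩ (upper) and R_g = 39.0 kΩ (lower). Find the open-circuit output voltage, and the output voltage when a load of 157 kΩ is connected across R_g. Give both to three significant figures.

Open-circuit: V = 8.90 × 39.0/(3.30 + 39.0) = 8.21 V.
With the load, R_g becomes R_g‖R_L = 31.24 kΩ, so V = 8.90 × 31.24/34.54 = 8.05 V.

Unloaded: 8.21 V; loaded: 8.05 V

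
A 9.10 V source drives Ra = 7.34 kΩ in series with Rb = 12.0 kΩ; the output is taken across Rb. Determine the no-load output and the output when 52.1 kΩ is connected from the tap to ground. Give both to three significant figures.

Unloaded: 5.65 V; loaded: 5.19 V

Open-circuit: V = 9.10 × 12.0/(7.34 + 12.0) = 5.65 V.
With the load, Rb becomes Rb‖R_L = 9.754 kΩ, so V = 9.10 × 9.754/17.09 = 5.19 V.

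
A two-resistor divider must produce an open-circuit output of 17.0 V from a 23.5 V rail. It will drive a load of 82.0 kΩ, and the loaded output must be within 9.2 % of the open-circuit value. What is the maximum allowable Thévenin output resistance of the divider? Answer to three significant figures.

Loading drop = R_th/(R_th + R_L) ≤ 0.0920, so R_th ≤ R_L · ε/(1−ε) = 82.0 kΩ × 0.0920/0.9080 = 8.31 kΩ.

R_th ≤ 8.31 kΩ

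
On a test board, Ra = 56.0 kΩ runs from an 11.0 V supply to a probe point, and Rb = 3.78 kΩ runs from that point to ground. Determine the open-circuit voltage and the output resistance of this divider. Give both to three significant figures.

V_th = 0.696 V, R_th = 3.54 kΩ

V_th is the open-circuit tap voltage: 11.0 × 3.78/(56.0 + 3.78) = 0.696 V.
With the supply zeroed, Ra and Rb appear in parallel from the tap: R_th = Ra‖Rb = (56.0 × 3.78)/59.78 = 3.54 kΩ.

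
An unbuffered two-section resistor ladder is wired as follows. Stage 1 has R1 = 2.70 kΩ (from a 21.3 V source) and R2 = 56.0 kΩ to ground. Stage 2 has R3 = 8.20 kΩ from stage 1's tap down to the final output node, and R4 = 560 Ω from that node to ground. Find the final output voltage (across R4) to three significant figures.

V_out ≈ 1.00 V

Stage 2 presents R3+R4 = 8760 Ω as a load on stage 1's tap.
Stage 1's lower leg becomes R2‖(R3+R4) = 7575 Ω, so V_mid = 21.3 × 7575/10280 = 15.70 V.
Stage 2 is itself unloaded: V_out = V_mid × R4/(R3+R4) = 15.70 × 560/8760 = 1.00 V.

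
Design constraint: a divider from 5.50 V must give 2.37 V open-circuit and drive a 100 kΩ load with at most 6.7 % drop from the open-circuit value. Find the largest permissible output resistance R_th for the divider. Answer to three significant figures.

Loading drop = R_th/(R_th + R_L) ≤ 0.0670, so R_th ≤ R_L · ε/(1−ε) = 100 kΩ × 0.0670/0.9330 = 7.18 kΩ.

R_th ≤ 7.18 kΩ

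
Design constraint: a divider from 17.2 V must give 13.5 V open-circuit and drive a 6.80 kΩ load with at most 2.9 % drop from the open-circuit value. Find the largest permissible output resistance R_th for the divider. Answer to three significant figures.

Loading drop = R_th/(R_th + R_L) ≤ 0.0290, so R_th ≤ R_L · ε/(1−ε) = 6.80 kΩ × 0.0290/0.9710 = 203 Ω.
(Any R1, R2 with R2/(R1+R2) = 0.785 and R1‖R2 ≤ 203 Ω will meet the spec.)

R_th ≤ 203 Ω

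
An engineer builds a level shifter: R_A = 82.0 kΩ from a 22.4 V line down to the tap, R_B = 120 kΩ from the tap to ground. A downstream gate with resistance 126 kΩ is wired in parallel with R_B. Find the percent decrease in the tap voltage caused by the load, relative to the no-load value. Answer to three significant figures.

27.9 %

The divider's output (Thévenin) resistance is R_A‖R_B = 48.71 kΩ.
Fractional drop under load = R_th/(R_th + R_L) = 48.71 / (48.71 + 126) = 0.2788.
So the output falls by 27.9 %.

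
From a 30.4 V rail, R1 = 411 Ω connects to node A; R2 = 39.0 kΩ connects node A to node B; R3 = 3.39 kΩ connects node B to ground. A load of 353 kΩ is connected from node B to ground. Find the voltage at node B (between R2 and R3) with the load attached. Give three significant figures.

At node B, R3 is in parallel with the load: R3‖R_L = 3358 Ω.
Below node A the resistance is R2 + (R3‖R_L) = 42360 Ω, so V_A = 30.4 × 42360/42770 = 30.11 V.
Then V_B = V_A × (R3‖R_L)/(R2 + R3‖R_L) = 30.11 × 3358/42360 = 2.39 V.

V ≈ 2.39 V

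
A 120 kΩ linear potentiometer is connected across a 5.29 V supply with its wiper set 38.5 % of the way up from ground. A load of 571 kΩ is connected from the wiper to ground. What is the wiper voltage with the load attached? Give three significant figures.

V ≈ 1.94 V

The wiper splits the pot into (1−α)R = 73.80 kΩ above and αR = 46.20 kΩ below.
Lower section ‖ load = 42.74 kΩ.
V_wiper = 5.29 × 42.74/(73.80 + 42.74) = 1.94 V.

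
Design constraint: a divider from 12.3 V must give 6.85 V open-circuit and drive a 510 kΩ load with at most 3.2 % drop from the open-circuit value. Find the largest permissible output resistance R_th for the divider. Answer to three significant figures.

R_th ≤ 16.9 kΩ

Loading drop = R_th/(R_th + R_L) ≤ 0.0320, so R_th ≤ R_L · ε/(1−ε) = 510 kΩ × 0.0320/0.9680 = 16.9 kΩ.
(Any R1, R2 with R2/(R1+R2) = 0.557 and R1‖R2 ≤ 16.9 kΩ will meet the spec.)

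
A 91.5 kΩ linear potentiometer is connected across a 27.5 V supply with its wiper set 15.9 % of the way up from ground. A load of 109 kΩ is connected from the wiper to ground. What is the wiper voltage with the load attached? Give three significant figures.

V ≈ 3.93 V

The wiper splits the pot into (1−α)R = 76.95 kΩ above and αR = 14.55 kΩ below.
Lower section ‖ load = 12.84 kΩ.
V_wiper = 27.5 × 12.84/(76.95 + 12.84) = 3.93 V.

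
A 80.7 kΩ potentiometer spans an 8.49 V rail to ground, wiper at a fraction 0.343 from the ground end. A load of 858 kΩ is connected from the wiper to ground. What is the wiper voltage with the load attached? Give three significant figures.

The wiper splits the pot into (1−α)R = 53.02 kΩ above and αR = 27.68 kΩ below.
Lower section ‖ load = 26.82 kΩ.
V_wiper = 8.49 × 26.82/(53.02 + 26.82) = 2.85 V.

V ≈ 2.85 V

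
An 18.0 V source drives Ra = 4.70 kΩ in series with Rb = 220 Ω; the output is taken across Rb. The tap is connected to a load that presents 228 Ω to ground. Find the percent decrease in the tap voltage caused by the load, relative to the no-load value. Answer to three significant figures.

48.0 %

The divider's output (Thévenin) resistance is Ra‖Rb = 210.2 Ω.
Fractional drop under load = R_th/(R_th + R_L) = 210.2 / (210.2 + 228) = 0.4796.
So the output falls by 48.0 %.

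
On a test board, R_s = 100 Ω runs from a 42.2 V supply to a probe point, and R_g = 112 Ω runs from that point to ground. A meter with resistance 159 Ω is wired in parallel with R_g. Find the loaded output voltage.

V_out ≈ 16.7 V

The load sits in parallel with R_g: R_g‖R_L = (112 × 159) / (112 + 159) = 65.71 Ω.
V_out = 42.2 × 65.71 / (100 + 65.71) = 42.2 × 65.71/165.7 = 16.7 V.
(Unloaded it would have been 22.3 V.)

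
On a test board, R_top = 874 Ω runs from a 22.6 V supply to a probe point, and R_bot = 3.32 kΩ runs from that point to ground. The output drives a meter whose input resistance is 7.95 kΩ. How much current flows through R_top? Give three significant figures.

I ≈ 7.03 mA

R_bot‖R_L = 2342 Ω, so the source sees R_top + R_bot‖R_L = 3216 Ω.
I = 22.6 V / 3216 Ω = 7.03 mA.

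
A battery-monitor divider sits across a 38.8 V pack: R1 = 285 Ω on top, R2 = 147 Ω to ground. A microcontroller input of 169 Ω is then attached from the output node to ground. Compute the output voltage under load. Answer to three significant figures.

V_out ≈ 8.39 V

The load sits in parallel with R2: R2‖R_L = (147 × 169) / (147 + 169) = 78.62 Ω.
V_out = 38.8 × 78.62 / (285 + 78.62) = 38.8 × 78.62/363.6 = 8.39 V.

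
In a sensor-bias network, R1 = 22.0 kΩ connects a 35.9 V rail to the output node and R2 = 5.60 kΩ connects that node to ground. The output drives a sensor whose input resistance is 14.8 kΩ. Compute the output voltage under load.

The load sits in parallel with R2: R2‖R_L = (5.60 × 14.8) / (5.60 + 14.8) = 4.063 kΩ.
V_out = 35.9 × 4.063 / (22.0 + 4.063) = 35.9 × 4.063/26.06 = 5.60 V.

V_out ≈ 5.60 V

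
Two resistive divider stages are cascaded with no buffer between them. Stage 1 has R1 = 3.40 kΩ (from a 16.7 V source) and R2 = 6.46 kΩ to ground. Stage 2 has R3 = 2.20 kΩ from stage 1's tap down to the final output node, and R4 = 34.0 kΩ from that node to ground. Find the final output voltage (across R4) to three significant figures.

Stage 2 presents R3+R4 = 36.20 kΩ as a load on stage 1's tap.
Stage 1's lower leg becomes R2‖(R3+R4) = 5.482 kΩ, so V_mid = 16.7 × 5.482/8.882 = 10.31 V.
Stage 2 is itself unloaded: V_out = V_mid × R4/(R3+R4) = 10.31 × 34.0/36.20 = 9.68 V.

V_out ≈ 9.68 V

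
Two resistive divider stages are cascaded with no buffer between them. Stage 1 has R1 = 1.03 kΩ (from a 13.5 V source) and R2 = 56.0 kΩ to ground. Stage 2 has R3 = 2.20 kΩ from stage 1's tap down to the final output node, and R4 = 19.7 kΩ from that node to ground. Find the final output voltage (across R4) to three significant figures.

V_out ≈ 11.4 V

Stage 2 presents R3+R4 = 21.90 kΩ as a load on stage 1's tap.
Stage 1's lower leg becomes R2‖(R3+R4) = 15.74 kΩ, so V_mid = 13.5 × 15.74/16.77 = 12.67 V.
Stage 2 is itself unloaded: V_out = V_mid × R4/(R3+R4) = 12.67 × 19.7/21.90 = 11.4 V.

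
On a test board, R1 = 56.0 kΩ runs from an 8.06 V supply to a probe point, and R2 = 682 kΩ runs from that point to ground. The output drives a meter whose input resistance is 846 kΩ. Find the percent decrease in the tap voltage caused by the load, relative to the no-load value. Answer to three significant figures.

The divider's output (Thévenin) resistance is R1‖R2 = 51.75 kΩ.
Fractional drop under load = R_th/(R_th + R_L) = 51.75 / (51.75 + 846) = 0.05764.
So the output falls by 5.76 %.

5.76 %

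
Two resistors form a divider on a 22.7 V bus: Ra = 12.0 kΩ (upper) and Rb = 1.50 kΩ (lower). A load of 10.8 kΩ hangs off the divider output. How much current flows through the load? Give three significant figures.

Rb‖R_L = 1.317 kΩ; V_out = 22.7 × 1.317/13.32 = 2.245 V.
I_L = V_out / R_L = 2.245 / 10.8 kΩ = 0.208 mA.

I_L ≈ 0.208 mA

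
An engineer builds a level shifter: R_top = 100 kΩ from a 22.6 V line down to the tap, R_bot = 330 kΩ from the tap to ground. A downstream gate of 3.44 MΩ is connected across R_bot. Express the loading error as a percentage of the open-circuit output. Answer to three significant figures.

2.18 %

The divider's output (Thévenin) resistance is R_top‖R_bot = 76.74 kΩ.
Fractional drop under load = R_th/(R_th + R_L) = 76.74 / (76.74 + 3440) = 0.02182.
So the output falls by 2.18 %.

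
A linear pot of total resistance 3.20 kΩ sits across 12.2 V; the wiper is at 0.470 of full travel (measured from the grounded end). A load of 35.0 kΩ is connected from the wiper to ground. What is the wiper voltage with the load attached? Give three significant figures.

V ≈ 5.61 V

The wiper splits the pot into (1−α)R = 1.696 kΩ above and αR = 1.504 kΩ below.
Lower section ‖ load = 1.442 kΩ.
V_wiper = 12.2 × 1.442/(1.696 + 1.442) = 5.61 V.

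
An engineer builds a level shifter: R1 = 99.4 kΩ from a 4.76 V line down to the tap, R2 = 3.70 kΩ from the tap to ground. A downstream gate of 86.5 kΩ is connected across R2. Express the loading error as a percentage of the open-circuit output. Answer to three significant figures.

The divider's output (Thévenin) resistance is R1‖R2 = 3.567 kΩ.
Fractional drop under load = R_th/(R_th + R_L) = 3.567 / (3.567 + 86.5) = 0.03961.
So the output falls by 3.96 %.

3.96 %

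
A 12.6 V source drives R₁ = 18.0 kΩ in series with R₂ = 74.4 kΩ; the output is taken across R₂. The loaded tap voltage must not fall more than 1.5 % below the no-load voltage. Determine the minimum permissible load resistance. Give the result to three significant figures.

R_L(min) ≈ 952 kΩ

Output resistance R_th = R₁‖R₂ = (18.0 × 74.4)/92.40 = 14.49 kΩ.
The fractional drop is R_th/(R_th + R_L); requiring this ≤ 0.0150 gives R_L ≥ R_th(1/0.0150 − 1) = 14.49 × 65.67 = 952 kΩ.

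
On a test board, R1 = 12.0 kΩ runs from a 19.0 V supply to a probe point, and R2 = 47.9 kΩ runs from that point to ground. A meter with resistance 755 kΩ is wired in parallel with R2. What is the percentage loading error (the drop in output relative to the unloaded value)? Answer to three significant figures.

The divider's output (Thévenin) resistance is R1‖R2 = 9.596 kΩ.
Fractional drop under load = R_th/(R_th + R_L) = 9.596 / (9.596 + 755) = 0.01255.
So the output falls by 1.26 %.

1.26 %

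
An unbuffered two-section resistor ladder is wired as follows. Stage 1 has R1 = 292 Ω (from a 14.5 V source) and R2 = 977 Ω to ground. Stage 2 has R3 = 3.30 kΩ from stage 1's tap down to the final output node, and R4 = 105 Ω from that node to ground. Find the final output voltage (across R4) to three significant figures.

V_out ≈ 0.323 V

Stage 2 presents R3+R4 = 3405 Ω as a load on stage 1's tap.
Stage 1's lower leg becomes R2‖(R3+R4) = 759.2 Ω, so V_mid = 14.5 × 759.2/1051 = 10.47 V.
Stage 2 is itself unloaded: V_out = V_mid × R4/(R3+R4) = 10.47 × 105/3405 = 0.323 V.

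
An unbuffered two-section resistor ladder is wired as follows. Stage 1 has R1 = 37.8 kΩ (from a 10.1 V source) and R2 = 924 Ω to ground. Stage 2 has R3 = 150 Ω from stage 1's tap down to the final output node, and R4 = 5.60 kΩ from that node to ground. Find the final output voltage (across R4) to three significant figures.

V_out ≈ 0.203 V

Stage 2 presents R3+R4 = 5750 Ω as a load on stage 1's tap.
Stage 1's lower leg becomes R2‖(R3+R4) = 796.1 Ω, so V_mid = 10.1 × 796.1/38600 = 0.2083 V.
Stage 2 is itself unloaded: V_out = V_mid × R4/(R3+R4) = 0.2083 × 5600/5750 = 0.203 V.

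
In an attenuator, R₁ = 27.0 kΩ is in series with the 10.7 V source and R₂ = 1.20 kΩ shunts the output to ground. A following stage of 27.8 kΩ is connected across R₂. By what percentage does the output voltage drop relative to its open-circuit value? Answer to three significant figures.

3.97 %

The divider's output (Thévenin) resistance is R₁‖R₂ = 1.149 kΩ.
Fractional drop under load = R_th/(R_th + R_L) = 1.149 / (1.149 + 27.8) = 0.03969.
So the output falls by 3.97 %.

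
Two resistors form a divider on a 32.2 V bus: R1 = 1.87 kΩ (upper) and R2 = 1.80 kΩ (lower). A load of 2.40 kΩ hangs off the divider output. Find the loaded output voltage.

The load sits in parallel with R2: R2‖R_L = (1.80 × 2.40) / (1.80 + 2.40) = 1.029 kΩ.
V_out = 32.2 × 1.029 / (1.87 + 1.029) = 32.2 × 1.029/2.899 = 11.4 V.

V_out ≈ 11.4 V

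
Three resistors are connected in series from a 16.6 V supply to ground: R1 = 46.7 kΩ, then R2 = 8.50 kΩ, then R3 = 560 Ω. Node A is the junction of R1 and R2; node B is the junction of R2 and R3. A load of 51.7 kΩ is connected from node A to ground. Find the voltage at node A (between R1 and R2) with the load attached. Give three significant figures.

Below node A the series string R2+R3 = 9060 Ω sits in parallel with the 51700 Ω load: 7709 Ω.
V_A = 16.6 × 7709/(46700 + 7709) = 2.35 V.

V ≈ 2.35 V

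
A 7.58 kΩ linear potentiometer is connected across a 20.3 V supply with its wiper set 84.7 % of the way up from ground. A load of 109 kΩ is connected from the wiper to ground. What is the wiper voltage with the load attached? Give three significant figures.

V ≈ 17.0 V

The wiper splits the pot into (1−α)R = 1.160 kΩ above and αR = 6.420 kΩ below.
Lower section ‖ load = 6.063 kΩ.
V_wiper = 20.3 × 6.063/(1.160 + 6.063) = 17.0 V.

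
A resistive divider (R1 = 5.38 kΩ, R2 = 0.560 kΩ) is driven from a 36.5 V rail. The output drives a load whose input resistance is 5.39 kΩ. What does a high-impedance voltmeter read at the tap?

V_out ≈ 3.15 V

The load sits in parallel with R2: R2‖R_L = (560 × 5390) / (560 + 5390) = 507.3 Ω.
V_out = 36.5 × 507.3 / (5380 + 507.3) = 36.5 × 507.3/5887 = 3.15 V.
(Unloaded it would have been 3.44 V.)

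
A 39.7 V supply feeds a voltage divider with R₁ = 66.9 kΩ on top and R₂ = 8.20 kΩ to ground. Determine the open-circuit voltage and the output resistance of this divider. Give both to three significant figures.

V_th = 4.33 V, R_th = 7.30 kΩ

V_th is the open-circuit tap voltage: 39.7 × 8.20/(66.9 + 8.20) = 4.33 V.
With the supply zeroed, R₁ and R₂ appear in parallel from the tap: R_th = R₁‖R₂ = (66.9 × 8.20)/75.10 = 7.30 kΩ.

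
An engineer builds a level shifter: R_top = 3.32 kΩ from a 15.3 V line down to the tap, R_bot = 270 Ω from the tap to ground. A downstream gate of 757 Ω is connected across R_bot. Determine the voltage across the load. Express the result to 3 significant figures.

V_out ≈ 0.865 V

The load sits in parallel with R_bot: R_bot‖R_L = (270 × 757) / (270 + 757) = 199.0 Ω.
V_out = 15.3 × 199.0 / (3320 + 199.0) = 15.3 × 199.0/3519 = 0.865 V.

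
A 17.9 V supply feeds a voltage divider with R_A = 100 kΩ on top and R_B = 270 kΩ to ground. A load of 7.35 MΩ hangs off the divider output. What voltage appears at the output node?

The load sits in parallel with R_B: R_B‖R_L = (270 × 7350) / (270 + 7350) = 260.4 kΩ.
V_out = 17.9 × 260.4 / (100 + 260.4) = 17.9 × 260.4/360.4 = 12.9 V.

V_out ≈ 12.9 V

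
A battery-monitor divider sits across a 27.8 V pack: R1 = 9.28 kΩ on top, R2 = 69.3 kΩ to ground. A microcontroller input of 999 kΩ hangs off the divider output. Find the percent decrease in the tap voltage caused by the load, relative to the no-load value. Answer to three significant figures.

0.813 %

The divider's output (Thévenin) resistance is R1‖R2 = 8.184 kΩ.
Fractional drop under load = R_th/(R_th + R_L) = 8.184 / (8.184 + 999) = 0.008126.
So the output falls by 0.813 %.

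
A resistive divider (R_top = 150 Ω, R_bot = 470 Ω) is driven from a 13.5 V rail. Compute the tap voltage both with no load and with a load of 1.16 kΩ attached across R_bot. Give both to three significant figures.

Unloaded: 10.2 V; loaded: 9.32 V

Open-circuit: V = 13.5 × 470/(150 + 470) = 10.2 V.
With the load, R_bot becomes R_bot‖R_L = 334.5 Ω, so V = 13.5 × 334.5/484.5 = 9.32 V.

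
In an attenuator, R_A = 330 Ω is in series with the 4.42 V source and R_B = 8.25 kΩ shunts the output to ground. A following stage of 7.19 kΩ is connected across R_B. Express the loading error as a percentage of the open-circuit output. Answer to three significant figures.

4.23 %

The divider's output (Thévenin) resistance is R_A‖R_B = 317.3 Ω.
Fractional drop under load = R_th/(R_th + R_L) = 317.3 / (317.3 + 7190) = 0.04227.
So the output falls by 4.23 %.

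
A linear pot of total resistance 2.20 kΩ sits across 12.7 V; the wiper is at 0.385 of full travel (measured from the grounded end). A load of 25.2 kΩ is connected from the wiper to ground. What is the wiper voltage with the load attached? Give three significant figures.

V ≈ 4.79 V

The wiper splits the pot into (1−α)R = 1353 Ω above and αR = 847.0 Ω below.
Lower section ‖ load = 819.5 Ω.
V_wiper = 12.7 × 819.5/(1353 + 819.5) = 4.79 V.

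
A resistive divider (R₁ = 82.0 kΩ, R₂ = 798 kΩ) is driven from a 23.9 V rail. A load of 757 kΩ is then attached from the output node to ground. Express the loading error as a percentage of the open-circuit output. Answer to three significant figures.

8.94 %

Unloaded V = 23.9 × 798/880.0 = 21.673 V.
Loaded: R₂‖R_L = 388.5 kΩ, giving V = 23.9 × 388.5/470.5 = 19.734 V.
Drop = (21.673 − 19.734) / 21.673 = 8.94 %.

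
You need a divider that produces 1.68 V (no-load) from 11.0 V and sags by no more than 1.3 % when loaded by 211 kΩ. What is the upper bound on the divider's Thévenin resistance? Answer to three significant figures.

R_th ≤ 2.78 kΩ

Loading drop = R_th/(R_th + R_L) ≤ 0.0130, so R_th ≤ R_L · ε/(1−ε) = 211 kΩ × 0.0130/0.9870 = 2.78 kΩ.
(Any R1, R2 with R2/(R1+R2) = 0.153 and R1‖R2 ≤ 2.78 kΩ will meet the spec.)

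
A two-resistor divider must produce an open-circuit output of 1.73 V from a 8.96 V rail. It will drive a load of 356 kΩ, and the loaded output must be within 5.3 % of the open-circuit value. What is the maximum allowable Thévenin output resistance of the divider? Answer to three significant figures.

R_th ≤ 19.9 kΩ

Loading drop = R_th/(R_th + R_L) ≤ 0.0530, so R_th ≤ R_L · ε/(1−ε) = 356 kΩ × 0.0530/0.9470 = 19.9 kΩ.
(Any R1, R2 with R2/(R1+R2) = 0.193 and R1‖R2 ≤ 19.9 kΩ will meet the spec.)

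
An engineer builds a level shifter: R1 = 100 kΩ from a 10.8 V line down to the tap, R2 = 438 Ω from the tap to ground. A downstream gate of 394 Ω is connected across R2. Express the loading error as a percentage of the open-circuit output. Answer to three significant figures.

52.5 %

Unloaded V = 10.8 × 438/100400 = 0.04710 V.
Loaded: R2‖R_L = 207.4 Ω, giving V = 10.8 × 207.4/100200 = 0.02235 V.
Drop = (0.04710 − 0.02235) / 0.04710 = 52.5 %.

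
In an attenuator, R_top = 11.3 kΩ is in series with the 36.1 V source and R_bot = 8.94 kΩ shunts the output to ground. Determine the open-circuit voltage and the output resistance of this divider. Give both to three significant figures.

V_th = 15.9 V, R_th = 4.99 kΩ

V_th is the open-circuit tap voltage: 36.1 × 8.94/(11.3 + 8.94) = 15.9 V.
With the supply zeroed, R_top and R_bot appear in parallel from the tap: R_th = R_top‖R_bot = (11.3 × 8.94)/20.24 = 4.99 kΩ.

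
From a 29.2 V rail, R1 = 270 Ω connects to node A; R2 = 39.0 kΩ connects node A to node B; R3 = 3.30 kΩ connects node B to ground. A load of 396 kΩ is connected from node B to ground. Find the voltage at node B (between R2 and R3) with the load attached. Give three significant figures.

At node B, R3 is in parallel with the load: R3‖R_L = 3273 Ω.
Below node A the resistance is R2 + (R3‖R_L) = 42270 Ω, so V_A = 29.2 × 42270/42540 = 29.01 V.
Then V_B = V_A × (R3‖R_L)/(R2 + R3‖R_L) = 29.01 × 3273/42270 = 2.25 V.

V ≈ 2.25 V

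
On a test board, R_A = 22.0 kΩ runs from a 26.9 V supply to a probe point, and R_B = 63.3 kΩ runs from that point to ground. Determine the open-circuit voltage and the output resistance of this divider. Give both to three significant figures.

V_th = 20.0 V, R_th = 16.3 kΩ

V_th is the open-circuit tap voltage: 26.9 × 63.3/(22.0 + 63.3) = 20.0 V.
With the supply zeroed, R_A and R_B appear in parallel from the tap: R_th = R_A‖R_B = (22.0 × 63.3)/85.30 = 16.3 kΩ.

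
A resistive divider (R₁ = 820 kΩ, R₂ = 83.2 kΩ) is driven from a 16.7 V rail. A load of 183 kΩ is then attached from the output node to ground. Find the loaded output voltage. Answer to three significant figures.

The load sits in parallel with R₂: R₂‖R_L = (83.2 × 183) / (83.2 + 183) = 57.20 kΩ.
V_out = 16.7 × 57.20 / (820 + 57.20) = 16.7 × 57.20/877.2 = 1.09 V.

V_out ≈ 1.09 V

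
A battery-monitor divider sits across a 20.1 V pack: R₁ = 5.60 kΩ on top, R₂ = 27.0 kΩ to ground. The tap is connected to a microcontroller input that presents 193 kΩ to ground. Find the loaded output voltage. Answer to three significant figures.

The load sits in parallel with R₂: R₂‖R_L = (27.0 × 193) / (27.0 + 193) = 23.69 kΩ.
V_out = 20.1 × 23.69 / (5.60 + 23.69) = 20.1 × 23.69/29.29 = 16.3 V.

V_out ≈ 16.3 V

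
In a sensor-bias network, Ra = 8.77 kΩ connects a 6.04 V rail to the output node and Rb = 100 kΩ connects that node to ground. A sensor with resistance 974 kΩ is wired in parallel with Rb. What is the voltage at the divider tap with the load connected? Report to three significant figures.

V_out ≈ 5.51 V

The load sits in parallel with Rb: Rb‖R_L = (100 × 974) / (100 + 974) = 90.69 kΩ.
V_out = 6.04 × 90.69 / (8.77 + 90.69) = 6.04 × 90.69/99.46 = 5.51 V.
(Unloaded it would have been 5.55 V.)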